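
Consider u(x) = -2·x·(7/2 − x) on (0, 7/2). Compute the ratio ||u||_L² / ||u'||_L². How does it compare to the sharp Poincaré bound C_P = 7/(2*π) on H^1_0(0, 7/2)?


||u||_L² / ||u'||_L² = 7*sqrt(10)/20 < C_P = 7/(2*π).

u(x) = -2·x·(7/2 − x), so u'(x) = 4*x - 7.
u(x) = -2·x·(7/2 − x) vanishes at x = 0 and x = 7/2, so u ∈ H^1_0(0, 7/2). Differentiate via the product rule and integrate the resulting polynomials term by term.
  ∫_0^7/2 u² dx = ∫_0^7/2 (4*x^4 - 28*x^3 + 49*x^2) dx. Term by term:
    ∫_0^7/2 4*x^4 dx = 16807/40;  ∫_0^7/2 -28*x^3 dx = -16807/16;  ∫_0^7/2 49*x^2 dx = 16807/24.
  Sum: 16807/40 − 16807/16 + 16807/24 = 16807/240.
  ∫_0^7/2 (u')² dx = ∫_0^7/2 (16*x^2 - 56*x + 49) dx. Term by term:
    ∫_0^7/2 16*x^2 dx = 686/3;  ∫_0^7/2 -56*x dx = -343;  ∫_0^7/2 49 dx = 343/2.
  Sum: 686/3 − 343 + 343/2 = 343/6.
∫_0^7/2 u² dx = 16807/240, so ||u||_L² = 49*sqrt(105)/60.
∫_0^7/2 (u')² dx = 343/6, so ||u'||_L² = 7*sqrt(42)/6.
Ratio ||u||_L² / ||u'||_L² = 7*sqrt(10)/20.
Sharp Poincaré constant on H^1_0(0, 7/2) is C_P = L/π = 7/(2*π), achieved by sin(2*π/7·x).
A polynomial bump cannot attain the sharp Poincaré constant (only the first sine eigenfunction does), so the ratio is strictly less than C_P, consistent with ||u||_L² ≤ C_P ||u'||_L².


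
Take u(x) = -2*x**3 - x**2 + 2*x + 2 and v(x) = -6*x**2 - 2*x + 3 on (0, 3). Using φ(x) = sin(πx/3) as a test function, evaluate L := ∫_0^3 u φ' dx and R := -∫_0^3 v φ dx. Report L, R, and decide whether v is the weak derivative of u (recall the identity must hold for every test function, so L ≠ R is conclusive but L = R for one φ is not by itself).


LHS = -648/π^3 + 168/π, RHS = -648/π^3 + 162/π. No, v is not the weak derivative of u.

u(x) = -2*x**3 - x**2 + 2*x + 2, classical derivative u'(x) = -6*x**2 - 2*x + 2.
φ(x) = sin(πx/3), so φ'(x) = π*cos(π*x/3)/3.
Note φ(0) = φ(3) = 0, so the boundary term u·φ vanishes.
LHS = ∫_0^3 u(x) φ'(x) dx = ∫_0^3 (-2*π*x^3*cos(π*x/3)/3 - π*x^2*cos(π*x/3)/3 + 2*π*x*cos(π*x/3)/3 + 2*π*cos(π*x/3)/3) dx. Term by term:
  ∫_0^3 2*π*cos(π*x/3)/3 dx = 0;  ∫_0^3 -2*π*x^3*cos(π*x/3)/3 dx = -648/π^3 + 162/π;  ∫_0^3 -π*x^2*cos(π*x/3)/3 dx = 18/π;
  ∫_0^3 2*π*x*cos(π*x/3)/3 dx = -12/π.
Sum: 0 + -648/π^3 + 162/π + 18/π − 12/π = -648/π^3 + 168/π.
So LHS = -648/π^3 + 168/π.
∫_0^3 v(x) φ(x) dx = ∫_0^3 (-6*x^2*sin(π*x/3) - 2*x*sin(π*x/3) + 3*sin(π*x/3)) dx. Term by term:
  ∫_0^3 3*sin(π*x/3) dx = 18/π;  ∫_0^3 -6*x^2*sin(π*x/3) dx = -162/π + 648/π^3;  ∫_0^3 -2*x*sin(π*x/3) dx = -18/π.
Sum: 18/π + -162/π + 648/π^3 − 18/π = -162/π + 648/π^3.
So RHS = -∫_0^3 v(x) φ(x) dx = -648/π^3 + 162/π.
LHS − RHS = 6/π ≠ 0, so the identity fails.
(For a valid weak derivative the identity must hold for EVERY test function, in particular this one. The failure shows v is NOT the weak derivative of u.)
Correct weak derivative would be u'(x) = -6*x**2 - 2*x + 2.


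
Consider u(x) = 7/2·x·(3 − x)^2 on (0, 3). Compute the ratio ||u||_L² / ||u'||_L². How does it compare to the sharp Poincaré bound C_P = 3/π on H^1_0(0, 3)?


||u||_L² / ||u'||_L² = 3*sqrt(14)/14 < C_P = 3/π.

u(x) = 7/2·x·(3 − x)^2, so u'(x) = 21*(x - 3)*(x - 1)/2.
u(x) = 7/2·x·(3 − x)^2 vanishes at x = 0 and x = 3, so u ∈ H^1_0(0, 3). Differentiate via the product rule and integrate the resulting polynomials term by term.
  ∫_0^3 u² dx = ∫_0^3 (49*x^6/4 - 147*x^5 + 1323*x^4/2 - 1323*x^3 + 3969*x^2/4) dx. Term by term:
    ∫_0^3 49*x^6/4 dx = 15309/4;  ∫_0^3 -147*x^5 dx = -35721/2;  ∫_0^3 1323*x^4/2 dx = 321489/10;
    ∫_0^3 -1323*x^3 dx = -107163/4;  ∫_0^3 3969*x^2/4 dx = 35721/4.
  Sum: 15309/4 − 35721/2 + 321489/10 − 107163/4 + 35721/4 = 5103/20.
  ∫_0^3 (u')² dx = ∫_0^3 (441*x^4/4 - 882*x^3 + 4851*x^2/2 - 2646*x + 3969/4) dx. Term by term:
    ∫_0^3 441*x^4/4 dx = 107163/20;  ∫_0^3 -882*x^3 dx = -35721/2;  ∫_0^3 4851*x^2/2 dx = 43659/2;
    ∫_0^3 -2646*x dx = -11907;  ∫_0^3 3969/4 dx = 11907/4.
  Sum: 107163/20 − 35721/2 + 43659/2 − 11907 + 11907/4 = 3969/10.
∫_0^3 u² dx = 5103/20, so ||u||_L² = 27*sqrt(35)/10.
∫_0^3 (u')² dx = 3969/10, so ||u'||_L² = 63*sqrt(10)/10.
Ratio ||u||_L² / ||u'||_L² = 3*sqrt(14)/14.
Sharp Poincaré constant on H^1_0(0, 3) is C_P = L/π = 3/π, achieved by sin(π/3·x).
A polynomial bump cannot attain the sharp Poincaré constant (only the first sine eigenfunction does), so the ratio is strictly less than C_P, consistent with ||u||_L² ≤ C_P ||u'||_L².


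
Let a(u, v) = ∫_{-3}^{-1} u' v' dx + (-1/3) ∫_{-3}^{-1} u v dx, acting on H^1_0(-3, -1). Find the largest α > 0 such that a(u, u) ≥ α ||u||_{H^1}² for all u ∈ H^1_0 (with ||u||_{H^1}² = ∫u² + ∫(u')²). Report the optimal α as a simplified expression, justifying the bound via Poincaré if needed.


α = (-4/3 + π^2)/(4 + π^2)

Coercivity of a(·,·) on H^1_0(-3, -1) means a(u, u) ≥ α ||u||_{H^1}² for every u ∈ H^1_0.
The interval has length L = 2, and Poincaré/coercivity depend only on L. Here a(u, u) = ∫(u')² + (-1/3)·∫u².
Here c = -1/3 < 0 with |c| < (π/L)² = π^2/4, so coercivity still holds. The condition a(u,u) ≥ α||u||_{H^1}² reads (1−α)∫(u')² ≥ (α−c)∫u². Any admissible α is ≤ 1 (rapidly oscillating u have ∫u²/∫(u')² → 0), and α = 1 would force 0 ≥ (1−c)∫u², impossible since c < 1; so 1−α > 0. By the sharp Poincaré inequality on H^1_0 of an interval of length L, ∫(u')² ≥ (π/L)²∫u² with equality for the first sine mode sin(π(x−x₀)/L) (x₀ the left endpoint), so the inequality holds for all u iff (1−α)(π/L)² ≥ α − c, i.e. α ≤ ((π/L)² + c)/((π/L)² + 1) = (1 + c(L/π)²)/(1 + (L/π)²). (Direct route, valid since c ≤ 0: Poincaré gives c∫u² ≥ c(L/π)²∫(u')², so a(u,u) ≥ (1 + c(L/π)²)∫(u')², while ||u||_{H^1}² ≤ (1 + (L/π)²)∫(u')²; dividing yields the same α.) With (π/L)² = π^2/4 and c = -1/3, the largest admissible constant is α = ((π/L)² + c)/((π/L)² + 1).
Simplifying, α = (-4/3 + π^2)/(4 + π^2).


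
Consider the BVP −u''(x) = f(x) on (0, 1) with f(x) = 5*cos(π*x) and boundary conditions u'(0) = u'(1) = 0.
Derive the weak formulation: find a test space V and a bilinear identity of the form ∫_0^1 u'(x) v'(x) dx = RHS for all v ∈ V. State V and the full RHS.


V = H^1(0, 1) (no boundary constraint on v; u is determined up to an additive constant); weak form: ∫_0^1 u'v' dx = ∫_0^1 (5*cos(π*x)) v dx for all v ∈ V.

Multiply both sides by a test function v and integrate from 0 to 1:
  ∫_0^1 −u''(x) v(x) dx = ∫_0^1 f(x) v(x) dx.
Integrate the LHS by parts once:
  ∫_0^1 −u'' v dx = −[u'(x) v(x)]_0^1 + ∫_0^1 u'(x) v'(x) dx.
Thus ∫_0^1 u'(x) v'(x) dx = ∫_0^1 f(x) v(x) dx + [u'(x) v(x)]_0^1.
Choose V so that boundary terms are either known or forced to vanish.
u has homogeneous Neumann: u'(0) = u'(1) = 0. So [u' v]_0^1 = 0·v(1) − 0·v(0) = 0 for any v; take V = H^1(0, 1).
Weak formulation: find u (satisfying any essential BC) such that ∫_0^1 u'(x) v'(x) dx = ∫_0^1 f v dx for all v ∈ V (homogeneous Neumann, so boundary terms vanish).
Substituting f(x) = 5*cos(π*x), the right-hand side is ∫_0^1 (5*cos(π*x)) v dx.
Compatibility check (pure Neumann): taking v ≡ 1 ∈ V gives 0 = ∫_0^1 f dx + (0) − (0), i.e. ∫_0^1 f dx must equal u'(0) − u'(1) = 0. Indeed ∫_0^1 (5*cos(π*x)) dx = 0, so the data are compatible. The solution is then unique only up to an additive constant (fix it e.g. by requiring ∫_0^1 u dx = 0).


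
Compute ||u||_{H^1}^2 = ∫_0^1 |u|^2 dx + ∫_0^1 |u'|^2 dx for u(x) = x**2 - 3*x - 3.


||u||_{H^1}^2 = 661/30

The H^1 norm (squared) on an interval (0, L) is
  ||u||_{H^1}^2 = ∫_0^L u(x)^2 dx + ∫_0^L u'(x)^2 dx.
Compute u'(x) = 2*x - 3.
Then u(x)^2 = x**4 - 6*x**3 + 3*x**2 + 18*x + 9 and u'(x)^2 = 4*x**2 - 12*x + 9.
Integrate each monomial from 0 to 1 using ∫_0^1 c·x^n dx = c·1^(n+1)/(n+1):
  ∫_0^1 u(x)^2 dx = ∫_0^1 (x^4 - 6*x^3 + 3*x^2 + 18*x + 9) dx. Term by term:
    ∫_0^1 x^4 dx = 1/5;  ∫_0^1 -6*x^3 dx = -3/2;  ∫_0^1 3*x^2 dx = 1;
    ∫_0^1 18*x dx = 9;  ∫_0^1 9 dx = 9.
  Sum: 1/5 − 3/2 + 1 + 9 + 9 = 177/10.
  ∫_0^1 u'(x)^2 dx = ∫_0^1 (4*x^2 - 12*x + 9) dx. Term by term:
    ∫_0^1 4*x^2 dx = 4/3;  ∫_0^1 -12*x dx = -6;  ∫_0^1 9 dx = 9.
  Sum: 4/3 − 6 + 9 = 13/3.
Adding: ||u||_{H^1}^2 = 177/10 + 13/3 = 661/30.


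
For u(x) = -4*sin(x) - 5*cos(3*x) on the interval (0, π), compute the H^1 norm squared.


||u||_{H^1(0,π)}^2 = 141*π

u'(x) = 15*sin(3*x) - 4*cos(x).
Expand u² and (u')² and integrate term by term on (0, π), using: for integers n ≥ 1, ∫_0^π sin²(nx) dx = ∫_0^π cos²(nx) dx = π/2; for n ≠ n', ∫_0^π sin(nx)sin(n'x) dx = ∫_0^π cos(nx)cos(n'x) dx = 0; and by product-to-sum, ∫_0^π sin(nx)cos(n'x) dx = ½∫_0^π [sin((n+n')x) + sin((n−n')x)] dx, which is 0 when n+n' is even and 2n/(n²−n'²) when n+n' is odd (it need not vanish on (0, π)).
  u² squared terms: (-5)²·∫cos(3x)² dx = 25·π/2 = 25*π/2;  (-4)²·∫sin(x)² dx = 16·π/2 = 8*π.
  u² cross terms: 2·(-5)·(-4)·∫cos(3x)·sin(x) dx = 40·(0) = 0.
  So ∫_0^π u² dx = 25*π/2 + 8*π + 0 = 41*π/2.
  (u')² squared terms: (-4)²·∫cos(x)² dx = 16·π/2 = 8*π;  (15)²·∫sin(3x)² dx = 225·π/2 = 225*π/2.
  (u')² cross terms: 2·(-4)·(15)·∫cos(x)·sin(3x) dx = -120·(0) = 0.
  So ∫_0^π (u')² dx = 8*π + 225*π/2 + 0 = 241*π/2.
||u||_{H^1}^2 = (41*π/2) + (241*π/2) = 141*π.


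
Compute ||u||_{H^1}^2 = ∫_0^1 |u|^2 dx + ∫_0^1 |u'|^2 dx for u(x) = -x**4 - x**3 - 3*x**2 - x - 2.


||u||_{H^1}^2 = 85949/1260

The H^1 norm (squared) on an interval (0, L) is
  ||u||_{H^1}^2 = ∫_0^L u(x)^2 dx + ∫_0^L u'(x)^2 dx.
Compute u'(x) = -4*x**3 - 3*x**2 - 6*x - 1.
Then u(x)^2 = x**8 + 2*x**7 + 7*x**6 + 8*x**5 + 15*x**4 + 10*x**3 + 13*x**2 + 4*x + 4 and u'(x)^2 = 16*x**6 + 24*x**5 + 57*x**4 + 44*x**3 + 42*x**2 + 12*x + 1.
Integrate each monomial from 0 to 1 using ∫_0^1 c·x^n dx = c·1^(n+1)/(n+1):
  ∫_0^1 u(x)^2 dx = ∫_0^1 (x^8 + 2*x^7 + 7*x^6 + 8*x^5 + 15*x^4 + 10*x^3 + 13*x^2 + 4*x + 4) dx. Term by term:
    ∫_0^1 x^8 dx = 1/9;  ∫_0^1 2*x^7 dx = 1/4;  ∫_0^1 7*x^6 dx = 1;
    ∫_0^1 8*x^5 dx = 4/3;  ∫_0^1 15*x^4 dx = 3;  ∫_0^1 10*x^3 dx = 5/2;
    ∫_0^1 13*x^2 dx = 13/3;  ∫_0^1 4*x dx = 2;  ∫_0^1 4 dx = 4.
  Sum: 1/9 + 1/4 + 1 + 4/3 + 3 + 5/2 + 13/3 + 2 + 4 = 667/36.
  ∫_0^1 u'(x)^2 dx = ∫_0^1 (16*x^6 + 24*x^5 + 57*x^4 + 44*x^3 + 42*x^2 + 12*x + 1) dx. Term by term:
    ∫_0^1 16*x^6 dx = 16/7;  ∫_0^1 24*x^5 dx = 4;  ∫_0^1 57*x^4 dx = 57/5;
    ∫_0^1 44*x^3 dx = 11;  ∫_0^1 42*x^2 dx = 14;  ∫_0^1 12*x dx = 6;
    ∫_0^1 1 dx = 1.
  Sum: 16/7 + 4 + 57/5 + 11 + 14 + 6 + 1 = 1739/35.
Adding: ||u||_{H^1}^2 = 667/36 + 1739/35 = 85949/1260.


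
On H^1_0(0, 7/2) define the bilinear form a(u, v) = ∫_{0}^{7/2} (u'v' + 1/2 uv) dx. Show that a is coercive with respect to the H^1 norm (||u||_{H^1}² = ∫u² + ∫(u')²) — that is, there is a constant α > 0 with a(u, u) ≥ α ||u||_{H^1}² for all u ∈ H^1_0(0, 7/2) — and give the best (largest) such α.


α = (49 + 8*π^2)/(2*(4*π^2 + 49))

Coercivity of a(·,·) on H^1_0(0, 7/2) means a(u, u) ≥ α ||u||_{H^1}² for every u ∈ H^1_0.
The interval has length L = 7/2, and Poincaré/coercivity depend only on L. Here a(u, u) = ∫(u')² + (1/2)·∫u².
Here 0 < c = 1/2 < 1. The condition a(u,u) ≥ α||u||_{H^1}² reads (1−α)∫(u')² ≥ (α−c)∫u². Any admissible α is ≤ 1 (rapidly oscillating u have ∫u²/∫(u')² → 0), and α = 1 would force 0 ≥ (1−c)∫u², impossible since c < 1; so 1−α > 0. By the sharp Poincaré inequality on H^1_0 of an interval of length L, ∫(u')² ≥ (π/L)²∫u² with equality for the first sine mode sin(π(x−x₀)/L) (x₀ the left endpoint), so the inequality holds for all u iff (1−α)(π/L)² ≥ α − c, i.e. α ≤ ((π/L)² + c)/((π/L)² + 1) = (1 + c(L/π)²)/(1 + (L/π)²). With (π/L)² = 4*π^2/49 and c = 1/2, the largest admissible constant is α = ((π/L)² + c)/((π/L)² + 1).
Simplifying, α = (49 + 8*π^2)/(2*(4*π^2 + 49)).


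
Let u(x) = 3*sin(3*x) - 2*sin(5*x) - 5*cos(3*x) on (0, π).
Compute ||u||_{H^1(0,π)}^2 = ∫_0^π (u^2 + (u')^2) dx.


||u||_{H^1(0,π)}^2 = 222*π

u'(x) = 15*sin(3*x) + 9*cos(3*x) - 10*cos(5*x).
Expand u² and (u')² and integrate term by term on (0, π), using: for integers n ≥ 1, ∫_0^π sin²(nx) dx = ∫_0^π cos²(nx) dx = π/2; for n ≠ n', ∫_0^π sin(nx)sin(n'x) dx = ∫_0^π cos(nx)cos(n'x) dx = 0; and by product-to-sum, ∫_0^π sin(nx)cos(n'x) dx = ½∫_0^π [sin((n+n')x) + sin((n−n')x)] dx, which is 0 when n+n' is even and 2n/(n²−n'²) when n+n' is odd (it need not vanish on (0, π)).
  u² squared terms: (-5)²·∫cos(3x)² dx = 25·π/2 = 25*π/2;  (-2)²·∫sin(5x)² dx = 4·π/2 = 2*π;  (3)²·∫sin(3x)² dx = 9·π/2 = 9*π/2.
  u² cross terms: 2·(-5)·(-2)·∫cos(3x)·sin(5x) dx = 20·(0) = 0;  2·(-5)·(3)·∫cos(3x)·sin(3x) dx = -30·(0) = 0;  2·(-2)·(3)·∫sin(5x)·sin(3x) dx = -12·(0) = 0.
  So ∫_0^π u² dx = 25*π/2 + 2*π + 9*π/2 + 0 + 0 + 0 = 19*π.
  (u')² squared terms: (-10)²·∫cos(5x)² dx = 100·π/2 = 50*π;  (9)²·∫cos(3x)² dx = 81·π/2 = 81*π/2;  (15)²·∫sin(3x)² dx = 225·π/2 = 225*π/2.
  (u')² cross terms: 2·(-10)·(9)·∫cos(5x)·cos(3x) dx = -180·(0) = 0;  2·(-10)·(15)·∫cos(5x)·sin(3x) dx = -300·(0) = 0;  2·(9)·(15)·∫cos(3x)·sin(3x) dx = 270·(0) = 0.
  So ∫_0^π (u')² dx = 50*π + 81*π/2 + 225*π/2 + 0 + 0 + 0 = 203*π.
||u||_{H^1}^2 = (19*π) + (203*π) = 222*π.


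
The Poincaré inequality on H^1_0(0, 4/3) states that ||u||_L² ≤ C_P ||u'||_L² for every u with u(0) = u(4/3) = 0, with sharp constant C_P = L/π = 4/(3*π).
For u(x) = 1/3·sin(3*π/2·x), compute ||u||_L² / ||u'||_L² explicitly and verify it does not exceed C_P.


||u||_L² / ||u'||_L² = 2/(3*π) < C_P = 4/(3*π).

u(x) = 1/3·sin(3*π/2·x), so u'(x) = π*cos(3*π*x/2)/2.
Writing u(x) = A·sin(kπx/L) with A = 1/3 and k = 2, use ∫_0^L sin²(kπx/L) dx = L/2 and ∫_0^L cos²(kπx/L) dx = L/2.
u² = 1/9·sin²(3*π/2·x) and (u')² = π^2/4·cos²(3*π/2·x), and each of sin², cos² integrates to L/2 = 2/3 over (0, 4/3).
∫_0^4/3 u² dx = 2/27, so ||u||_L² = sqrt(6)/9.
∫_0^4/3 (u')² dx = π^2/6, so ||u'||_L² = sqrt(6)*π/6.
Ratio ||u||_L² / ||u'||_L² = 2/(3*π).
Sharp Poincaré constant on H^1_0(0, 4/3) is C_P = L/π = 4/(3*π), achieved by sin(3*π/4·x).
This is the k = 2 harmonic; the ratio L/(kπ) is strictly less than C_P = L/π, consistent with the sharp inequality ||u||_L² ≤ C_P ||u'||_L².


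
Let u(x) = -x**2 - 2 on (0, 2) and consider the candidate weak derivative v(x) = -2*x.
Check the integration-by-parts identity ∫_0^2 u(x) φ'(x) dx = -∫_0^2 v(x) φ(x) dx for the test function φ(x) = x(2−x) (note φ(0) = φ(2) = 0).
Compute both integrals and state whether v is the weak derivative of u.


LHS = 8/3, RHS = 8/3. Yes, v = u' weakly.

u(x) = -x**2 - 2, classical derivative u'(x) = -2*x.
φ(x) = x(2−x), so φ'(x) = 2 - 2*x.
Note φ(0) = φ(2) = 0, so the boundary term u·φ vanishes.
LHS = ∫_0^2 u(x) φ'(x) dx = ∫_0^2 (2*x^3 - 2*x^2 + 4*x - 4) dx. Term by term:
  ∫_0^2 2*x^3 dx = 8;  ∫_0^2 -2*x^2 dx = -16/3;  ∫_0^2 4*x dx = 8;
  ∫_0^2 -4 dx = -8.
Sum: 8 − 16/3 + 8 − 8 = 8/3.
So LHS = 8/3.
∫_0^2 v(x) φ(x) dx = ∫_0^2 (2*x^3 - 4*x^2) dx. Term by term:
  ∫_0^2 2*x^3 dx = 8;  ∫_0^2 -4*x^2 dx = -32/3.
Sum: 8 − 32/3 = -8/3.
So RHS = -∫_0^2 v(x) φ(x) dx = 8/3.
LHS = RHS, so the identity holds for this test φ.
Moreover u is smooth here and v(x) = u'(x) = -2*x pointwise, so the identity holds for every test function. Hence v is the weak derivative of u.


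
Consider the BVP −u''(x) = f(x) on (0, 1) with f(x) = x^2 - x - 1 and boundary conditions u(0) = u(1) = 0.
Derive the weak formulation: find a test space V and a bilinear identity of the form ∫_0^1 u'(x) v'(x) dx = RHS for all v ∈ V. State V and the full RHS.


V = H^1_0(0, 1) (so v(0) = v(1) = 0); weak form: ∫_0^1 u'v' dx = ∫_0^1 (x^2 - x - 1) v dx for all v ∈ V.

Multiply both sides by a test function v and integrate from 0 to 1:
  ∫_0^1 −u''(x) v(x) dx = ∫_0^1 f(x) v(x) dx.
Integrate the LHS by parts once:
  ∫_0^1 −u'' v dx = −[u'(x) v(x)]_0^1 + ∫_0^1 u'(x) v'(x) dx.
Thus ∫_0^1 u'(x) v'(x) dx = ∫_0^1 f(x) v(x) dx + [u'(x) v(x)]_0^1.
Choose V so that boundary terms are either known or forced to vanish.
u is Dirichlet: u(0) = u(1) = 0. Let V = H^1_0(0, 1); then v(0) = v(1) = 0, and [u' v]_0^1 = 0.
Weak formulation: find u (satisfying any essential BC) such that ∫_0^1 u'(x) v'(x) dx = ∫_0^1 f v dx for all v ∈ V.
Substituting f(x) = x^2 - x - 1, the right-hand side is ∫_0^1 (x^2 - x - 1) v dx.


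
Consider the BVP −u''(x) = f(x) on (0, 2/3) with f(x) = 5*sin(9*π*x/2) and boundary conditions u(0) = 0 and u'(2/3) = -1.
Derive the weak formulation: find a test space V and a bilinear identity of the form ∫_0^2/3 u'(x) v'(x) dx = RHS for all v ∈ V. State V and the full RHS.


V = {v ∈ H^1(0, 2/3) : v(0) = 0} (test functions vanish at x = 0 where u is specified); weak form: ∫_0^2/3 u'v' dx = ∫_0^2/3 (5*sin(9*π*x/2)) v dx − v(2/3) for all v ∈ V.

Multiply both sides by a test function v and integrate from 0 to 2/3:
  ∫_0^2/3 −u''(x) v(x) dx = ∫_0^2/3 f(x) v(x) dx.
Integrate the LHS by parts once:
  ∫_0^2/3 −u'' v dx = −[u'(x) v(x)]_0^2/3 + ∫_0^2/3 u'(x) v'(x) dx.
Thus ∫_0^2/3 u'(x) v'(x) dx = ∫_0^2/3 f(x) v(x) dx + [u'(x) v(x)]_0^2/3.
Choose V so that boundary terms are either known or forced to vanish.
Mixed BC: u(0) = 0 (Dirichlet) and u'(2/3) = -1 (Neumann). Define V = {v ∈ H^1(0, 2/3) : v(0) = 0}. Then [u' v]_0^2/3 = u'(2/3)·v(2/3) − u'(0)·0 = − v(2/3).
Weak formulation: find u (satisfying any essential BC) such that ∫_0^2/3 u'(x) v'(x) dx = ∫_0^2/3 f v dx − v(2/3) for all v ∈ V (Dirichlet at 0 absorbed into V; Neumann datum at x = 2/3 contributes the boundary term).
Substituting f(x) = 5*sin(9*π*x/2), the right-hand side is ∫_0^2/3 (5*sin(9*π*x/2)) v dx − v(2/3).


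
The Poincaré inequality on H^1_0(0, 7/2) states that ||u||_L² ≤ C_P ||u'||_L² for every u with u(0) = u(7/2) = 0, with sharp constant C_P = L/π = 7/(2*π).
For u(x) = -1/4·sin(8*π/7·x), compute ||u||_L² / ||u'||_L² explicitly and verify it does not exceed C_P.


||u||_L² / ||u'||_L² = 7/(8*π) < C_P = 7/(2*π).

u(x) = -1/4·sin(8*π/7·x), so u'(x) = -2*π*cos(8*π*x/7)/7.
Writing u(x) = A·sin(kπx/L) with A = -1/4 and k = 4, use ∫_0^L sin²(kπx/L) dx = L/2 and ∫_0^L cos²(kπx/L) dx = L/2.
u² = 1/16·sin²(8*π/7·x) and (u')² = 4*π^2/49·cos²(8*π/7·x), and each of sin², cos² integrates to L/2 = 7/4 over (0, 7/2).
∫_0^7/2 u² dx = 7/64, so ||u||_L² = sqrt(7)/8.
∫_0^7/2 (u')² dx = π^2/7, so ||u'||_L² = sqrt(7)*π/7.
Ratio ||u||_L² / ||u'||_L² = 7/(8*π).
Sharp Poincaré constant on H^1_0(0, 7/2) is C_P = L/π = 7/(2*π), achieved by sin(2*π/7·x).
This is the k = 4 harmonic; the ratio L/(kπ) is strictly less than C_P = L/π, consistent with the sharp inequality ||u||_L² ≤ C_P ||u'||_L².


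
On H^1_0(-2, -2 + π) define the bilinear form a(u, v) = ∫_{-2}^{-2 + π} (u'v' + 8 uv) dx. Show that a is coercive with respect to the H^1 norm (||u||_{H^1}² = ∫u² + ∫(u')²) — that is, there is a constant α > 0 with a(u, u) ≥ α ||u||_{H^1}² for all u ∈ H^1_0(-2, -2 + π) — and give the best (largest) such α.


α = 1

Coercivity of a(·,·) on H^1_0(-2, -2 + π) means a(u, u) ≥ α ||u||_{H^1}² for every u ∈ H^1_0.
The interval has length L = π, and Poincaré/coercivity depend only on L. Here a(u, u) = ∫(u')² + (8)·∫u².
Here c = 8 ≥ 1, so a(u,u) = ∫(u')² + c∫u² ≥ ∫(u')² + ∫u² = ||u||_{H^1}², i.e. α = 1 works. No larger α is possible: a(u,u) ≥ α||u||_{H^1}² means (1−α)∫(u')² ≥ (α−c)∫u², and for the modes u_n = sin(nπ(x−x₀)/L) (x₀ the left endpoint) one has ∫u_n²/∫(u_n')² = (L/(nπ))² → 0, so a(u_n,u_n)/||u_n||_{H^1}² → 1. Hence the optimal constant is α = 1.
Therefore α = 1.


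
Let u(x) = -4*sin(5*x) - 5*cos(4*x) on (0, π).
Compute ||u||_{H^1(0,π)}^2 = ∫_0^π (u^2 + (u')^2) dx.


||u||_{H^1(0,π)}^2 = 6800/9 + 841*π/2

u'(x) = 20*sin(4*x) - 20*cos(5*x).
Expand u² and (u')² and integrate term by term on (0, π), using: for integers n ≥ 1, ∫_0^π sin²(nx) dx = ∫_0^π cos²(nx) dx = π/2; for n ≠ n', ∫_0^π sin(nx)sin(n'x) dx = ∫_0^π cos(nx)cos(n'x) dx = 0; and by product-to-sum, ∫_0^π sin(nx)cos(n'x) dx = ½∫_0^π [sin((n+n')x) + sin((n−n')x)] dx, which is 0 when n+n' is even and 2n/(n²−n'²) when n+n' is odd (it need not vanish on (0, π)).
  u² squared terms: (-5)²·∫cos(4x)² dx = 25·π/2 = 25*π/2;  (-4)²·∫sin(5x)² dx = 16·π/2 = 8*π.
  u² cross terms: 2·(-5)·(-4)·∫cos(4x)·sin(5x) dx = 40·(10/9) = 400/9.
  So ∫_0^π u² dx = 25*π/2 + 8*π + 400/9 = 400/9 + 41*π/2.
  (u')² squared terms: (-20)²·∫cos(5x)² dx = 400·π/2 = 200*π;  (20)²·∫sin(4x)² dx = 400·π/2 = 200*π.
  (u')² cross terms: 2·(-20)·(20)·∫cos(5x)·sin(4x) dx = -800·(-8/9) = 6400/9.
  So ∫_0^π (u')² dx = 200*π + 200*π + 6400/9 = 6400/9 + 400*π.
||u||_{H^1}^2 = (400/9 + 41*π/2) + (6400/9 + 400*π) = 6800/9 + 841*π/2.


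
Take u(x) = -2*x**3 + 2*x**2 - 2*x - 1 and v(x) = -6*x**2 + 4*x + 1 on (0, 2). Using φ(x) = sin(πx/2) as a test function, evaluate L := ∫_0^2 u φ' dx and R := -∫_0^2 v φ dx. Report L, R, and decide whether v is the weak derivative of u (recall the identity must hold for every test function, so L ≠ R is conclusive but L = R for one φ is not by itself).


LHS = -192/π^3 + 40/π, RHS = -192/π^3 + 28/π. No, v is not the weak derivative of u.

u(x) = -2*x**3 + 2*x**2 - 2*x - 1, classical derivative u'(x) = -6*x**2 + 4*x - 2.
φ(x) = sin(πx/2), so φ'(x) = π*cos(π*x/2)/2.
Note φ(0) = φ(2) = 0, so the boundary term u·φ vanishes.
LHS = ∫_0^2 u(x) φ'(x) dx = ∫_0^2 (-π*x^3*cos(π*x/2) + π*x^2*cos(π*x/2) - π*x*cos(π*x/2) - π*cos(π*x/2)/2) dx. Term by term:
  ∫_0^2 -π*cos(π*x/2)/2 dx = 0;  ∫_0^2 π*x^2*cos(π*x/2) dx = -16/π;  ∫_0^2 -π*x*cos(π*x/2) dx = 8/π;
  ∫_0^2 -π*x^3*cos(π*x/2) dx = -192/π^3 + 48/π.
Sum: 0 − 16/π + 8/π + -192/π^3 + 48/π = -192/π^3 + 40/π.
So LHS = -192/π^3 + 40/π.
∫_0^2 v(x) φ(x) dx = ∫_0^2 (-6*x^2*sin(π*x/2) + 4*x*sin(π*x/2) + sin(π*x/2)) dx. Term by term:
  ∫_0^2 -6*x^2*sin(π*x/2) dx = -48/π + 192/π^3;  ∫_0^2 4*x*sin(π*x/2) dx = 16/π;  ∫_0^2 sin(π*x/2) dx = 4/π.
Sum: -48/π + 192/π^3 + 16/π + 4/π = -28/π + 192/π^3.
So RHS = -∫_0^2 v(x) φ(x) dx = -192/π^3 + 28/π.
LHS − RHS = 12/π ≠ 0, so the identity fails.
(For a valid weak derivative the identity must hold for EVERY test function, in particular this one. The failure shows v is NOT the weak derivative of u.)
Correct weak derivative would be u'(x) = -6*x**2 + 4*x - 2.


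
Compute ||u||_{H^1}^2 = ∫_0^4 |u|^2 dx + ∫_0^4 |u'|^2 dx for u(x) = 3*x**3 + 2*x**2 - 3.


||u||_{H^1}^2 = 1055092/21

The H^1 norm (squared) on an interval (0, L) is
  ||u||_{H^1}^2 = ∫_0^L u(x)^2 dx + ∫_0^L u'(x)^2 dx.
Compute u'(x) = 9*x**2 + 4*x.
Then u(x)^2 = 9*x**6 + 12*x**5 + 4*x**4 - 18*x**3 - 12*x**2 + 9 and u'(x)^2 = 81*x**4 + 72*x**3 + 16*x**2.
Integrate each monomial from 0 to 4 using ∫_0^4 c·x^n dx = c·4^(n+1)/(n+1):
  ∫_0^4 u(x)^2 dx = ∫_0^4 (9*x^6 + 12*x^5 + 4*x^4 - 18*x^3 - 12*x^2 + 9) dx. Term by term:
    ∫_0^4 9*x^6 dx = 147456/7;  ∫_0^4 12*x^5 dx = 8192;  ∫_0^4 4*x^4 dx = 4096/5;
    ∫_0^4 -18*x^3 dx = -1152;  ∫_0^4 -12*x^2 dx = -256;  ∫_0^4 9 dx = 36.
  Sum: 147456/7 + 8192 + 4096/5 − 1152 − 256 + 36 = 1004652/35.
  ∫_0^4 u'(x)^2 dx = ∫_0^4 (81*x^4 + 72*x^3 + 16*x^2) dx. Term by term:
    ∫_0^4 81*x^4 dx = 82944/5;  ∫_0^4 72*x^3 dx = 4608;  ∫_0^4 16*x^2 dx = 1024/3.
  Sum: 82944/5 + 4608 + 1024/3 = 323072/15.
Adding: ||u||_{H^1}^2 = 1004652/35 + 323072/15 = 1055092/21.


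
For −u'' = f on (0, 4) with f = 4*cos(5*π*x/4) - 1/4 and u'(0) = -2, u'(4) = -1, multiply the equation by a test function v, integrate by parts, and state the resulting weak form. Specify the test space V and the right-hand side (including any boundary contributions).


V = H^1(0, 4) (v unrestricted at boundary; u is determined up to an additive constant); weak form: ∫_0^4 u'v' dx = ∫_0^4 (4*cos(5*π*x/4) - 1/4) v dx − v(4) + 2·v(0) for all v ∈ V.

Multiply both sides by a test function v and integrate from 0 to 4:
  ∫_0^4 −u''(x) v(x) dx = ∫_0^4 f(x) v(x) dx.
Integrate the LHS by parts once:
  ∫_0^4 −u'' v dx = −[u'(x) v(x)]_0^4 + ∫_0^4 u'(x) v'(x) dx.
Thus ∫_0^4 u'(x) v'(x) dx = ∫_0^4 f(x) v(x) dx + [u'(x) v(x)]_0^4.
Choose V so that boundary terms are either known or forced to vanish.
u has inhomogeneous Neumann u'(0) = -2, u'(4) = -1. [u' v]_0^4 = (-1)·v(4) − (-2)·v(0) = − v(4) + 2·v(0). Take V = H^1(0, 4); boundary term becomes part of RHS.
Weak formulation: find u (satisfying any essential BC) such that ∫_0^4 u'(x) v'(x) dx = ∫_0^4 f v dx − v(4) + 2·v(0) for all v ∈ V (Neumann data are natural BCs: they enter the RHS as boundary terms).
Substituting f(x) = 4*cos(5*π*x/4) - 1/4, the right-hand side is ∫_0^4 (4*cos(5*π*x/4) - 1/4) v dx − v(4) + 2·v(0).
Compatibility check (pure Neumann): taking v ≡ 1 ∈ V gives 0 = ∫_0^4 f dx + (-1) − (-2), i.e. ∫_0^4 f dx must equal u'(0) − u'(4) = -1. Indeed ∫_0^4 (4*cos(5*π*x/4) - 1/4) dx = -1, so the data are compatible. The solution is then unique only up to an additive constant (fix it e.g. by requiring ∫_0^4 u dx = 0).


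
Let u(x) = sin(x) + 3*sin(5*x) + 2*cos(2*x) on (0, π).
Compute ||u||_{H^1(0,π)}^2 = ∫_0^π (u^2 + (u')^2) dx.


||u||_{H^1(0,π)}^2 = 320/21 + 128*π

u'(x) = -4*sin(2*x) + cos(x) + 15*cos(5*x).
Expand u² and (u')² and integrate term by term on (0, π), using: for integers n ≥ 1, ∫_0^π sin²(nx) dx = ∫_0^π cos²(nx) dx = π/2; for n ≠ n', ∫_0^π sin(nx)sin(n'x) dx = ∫_0^π cos(nx)cos(n'x) dx = 0; and by product-to-sum, ∫_0^π sin(nx)cos(n'x) dx = ½∫_0^π [sin((n+n')x) + sin((n−n')x)] dx, which is 0 when n+n' is even and 2n/(n²−n'²) when n+n' is odd (it need not vanish on (0, π)).
  u² squared terms: (2)²·∫cos(2x)² dx = 4·π/2 = 2*π;  (3)²·∫sin(5x)² dx = 9·π/2 = 9*π/2;  (1)²·∫sin(x)² dx = 1·π/2 = π/2.
  u² cross terms: 2·(2)·(3)·∫cos(2x)·sin(5x) dx = 12·(10/21) = 40/7;  2·(2)·(1)·∫cos(2x)·sin(x) dx = 4·(-2/3) = -8/3;  2·(3)·(1)·∫sin(5x)·sin(x) dx = 6·(0) = 0.
  So ∫_0^π u² dx = 2*π + 9*π/2 + π/2 + 40/7 − 8/3 + 0 = 64/21 + 7*π.
  (u')² squared terms: (-4)²·∫sin(2x)² dx = 16·π/2 = 8*π;  (15)²·∫cos(5x)² dx = 225·π/2 = 225*π/2;  (1)²·∫cos(x)² dx = 1·π/2 = π/2.
  (u')² cross terms: 2·(-4)·(15)·∫sin(2x)·cos(5x) dx = -120·(-4/21) = 160/7;  2·(-4)·(1)·∫sin(2x)·cos(x) dx = -8·(4/3) = -32/3;  2·(15)·(1)·∫cos(5x)·cos(x) dx = 30·(0) = 0.
  So ∫_0^π (u')² dx = 8*π + 225*π/2 + π/2 + 160/7 − 32/3 + 0 = 256/21 + 121*π.
||u||_{H^1}^2 = (64/21 + 7*π) + (256/21 + 121*π) = 320/21 + 128*π.


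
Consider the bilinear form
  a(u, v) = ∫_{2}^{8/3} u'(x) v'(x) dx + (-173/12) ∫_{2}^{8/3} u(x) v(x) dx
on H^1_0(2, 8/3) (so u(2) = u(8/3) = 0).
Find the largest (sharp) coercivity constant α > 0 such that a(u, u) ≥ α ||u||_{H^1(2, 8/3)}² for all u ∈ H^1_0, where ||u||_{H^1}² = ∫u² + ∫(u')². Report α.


α = (-173 + 27*π^2)/(3*(4 + 9*π^2))

Coercivity of a(·,·) on H^1_0(2, 8/3) means a(u, u) ≥ α ||u||_{H^1}² for every u ∈ H^1_0.
The interval has length L = 2/3, and Poincaré/coercivity depend only on L. Here a(u, u) = ∫(u')² + (-173/12)·∫u².
Here c = -173/12 < 0 with |c| < (π/L)² = 9*π^2/4, so coercivity still holds. The condition a(u,u) ≥ α||u||_{H^1}² reads (1−α)∫(u')² ≥ (α−c)∫u². Any admissible α is ≤ 1 (rapidly oscillating u have ∫u²/∫(u')² → 0), and α = 1 would force 0 ≥ (1−c)∫u², impossible since c < 1; so 1−α > 0. By the sharp Poincaré inequality on H^1_0 of an interval of length L, ∫(u')² ≥ (π/L)²∫u² with equality for the first sine mode sin(π(x−x₀)/L) (x₀ the left endpoint), so the inequality holds for all u iff (1−α)(π/L)² ≥ α − c, i.e. α ≤ ((π/L)² + c)/((π/L)² + 1) = (1 + c(L/π)²)/(1 + (L/π)²). (Direct route, valid since c ≤ 0: Poincaré gives c∫u² ≥ c(L/π)²∫(u')², so a(u,u) ≥ (1 + c(L/π)²)∫(u')², while ||u||_{H^1}² ≤ (1 + (L/π)²)∫(u')²; dividing yields the same α.) With (π/L)² = 9*π^2/4 and c = -173/12, the largest admissible constant is α = ((π/L)² + c)/((π/L)² + 1).
Simplifying, α = (-173 + 27*π^2)/(3*(4 + 9*π^2)).


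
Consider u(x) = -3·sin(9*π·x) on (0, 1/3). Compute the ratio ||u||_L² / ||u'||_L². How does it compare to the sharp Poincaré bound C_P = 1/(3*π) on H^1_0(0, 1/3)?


||u||_L² / ||u'||_L² = 1/(9*π) < C_P = 1/(3*π).

u(x) = -3·sin(9*π·x), so u'(x) = -27*π*cos(9*π*x).
Writing u(x) = A·sin(kπx/L) with A = -3 and k = 3, use ∫_0^L sin²(kπx/L) dx = L/2 and ∫_0^L cos²(kπx/L) dx = L/2.
u² = 9·sin²(9*π·x) and (u')² = 729*π^2·cos²(9*π·x), and each of sin², cos² integrates to L/2 = 1/6 over (0, 1/3).
∫_0^1/3 u² dx = 3/2, so ||u||_L² = sqrt(6)/2.
∫_0^1/3 (u')² dx = 243*π^2/2, so ||u'||_L² = 9*sqrt(6)*π/2.
Ratio ||u||_L² / ||u'||_L² = 1/(9*π).
Sharp Poincaré constant on H^1_0(0, 1/3) is C_P = L/π = 1/(3*π), achieved by sin(3*π·x).
This is the k = 3 harmonic; the ratio L/(kπ) is strictly less than C_P = L/π, consistent with the sharp inequality ||u||_L² ≤ C_P ||u'||_L².


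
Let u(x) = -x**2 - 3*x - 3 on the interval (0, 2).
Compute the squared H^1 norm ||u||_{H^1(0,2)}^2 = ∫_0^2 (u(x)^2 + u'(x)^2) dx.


||u||_{H^1}^2 = 2656/15

The H^1 norm (squared) on an interval (0, L) is
  ||u||_{H^1}^2 = ∫_0^L u(x)^2 dx + ∫_0^L u'(x)^2 dx.
Compute u'(x) = -2*x - 3.
Then u(x)^2 = x**4 + 6*x**3 + 15*x**2 + 18*x + 9 and u'(x)^2 = 4*x**2 + 12*x + 9.
Integrate each monomial from 0 to 2 using ∫_0^2 c·x^n dx = c·2^(n+1)/(n+1):
  ∫_0^2 u(x)^2 dx = ∫_0^2 (x^4 + 6*x^3 + 15*x^2 + 18*x + 9) dx. Term by term:
    ∫_0^2 x^4 dx = 32/5;  ∫_0^2 6*x^3 dx = 24;  ∫_0^2 15*x^2 dx = 40;
    ∫_0^2 18*x dx = 36;  ∫_0^2 9 dx = 18.
  Sum: 32/5 + 24 + 40 + 36 + 18 = 622/5.
  ∫_0^2 u'(x)^2 dx = ∫_0^2 (4*x^2 + 12*x + 9) dx. Term by term:
    ∫_0^2 4*x^2 dx = 32/3;  ∫_0^2 12*x dx = 24;  ∫_0^2 9 dx = 18.
  Sum: 32/3 + 24 + 18 = 158/3.
Adding: ||u||_{H^1}^2 = 622/5 + 158/3 = 2656/15.


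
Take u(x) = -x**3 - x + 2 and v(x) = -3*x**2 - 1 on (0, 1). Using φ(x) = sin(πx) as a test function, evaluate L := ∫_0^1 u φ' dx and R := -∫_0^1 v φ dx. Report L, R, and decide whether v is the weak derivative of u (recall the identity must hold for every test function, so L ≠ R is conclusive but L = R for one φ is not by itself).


LHS = -12/π^3 + 5/π, RHS = -12/π^3 + 5/π. Yes, v = u' weakly.

u(x) = -x**3 - x + 2, classical derivative u'(x) = -3*x**2 - 1.
φ(x) = sin(πx), so φ'(x) = π*cos(π*x).
Note φ(0) = φ(1) = 0, so the boundary term u·φ vanishes.
LHS = ∫_0^1 u(x) φ'(x) dx = ∫_0^1 (-π*x^3*cos(π*x) - π*x*cos(π*x) + 2*π*cos(π*x)) dx. Term by term:
  ∫_0^1 2*π*cos(π*x) dx = 0;  ∫_0^1 -π*x*cos(π*x) dx = 2/π;  ∫_0^1 -π*x^3*cos(π*x) dx = -12/π^3 + 3/π.
Sum: 0 + 2/π + -12/π^3 + 3/π = -12/π^3 + 5/π.
So LHS = -12/π^3 + 5/π.
∫_0^1 v(x) φ(x) dx = ∫_0^1 (-3*x^2*sin(π*x) - sin(π*x)) dx. Term by term:
  ∫_0^1 -sin(π*x) dx = -2/π;  ∫_0^1 -3*x^2*sin(π*x) dx = -3/π + 12/π^3.
Sum: -2/π + -3/π + 12/π^3 = -5/π + 12/π^3.
So RHS = -∫_0^1 v(x) φ(x) dx = -12/π^3 + 5/π.
LHS = RHS, so the identity holds for this test φ.
Moreover u is smooth here and v(x) = u'(x) = -3*x**2 - 1 pointwise, so the identity holds for every test function. Hence v is the weak derivative of u.


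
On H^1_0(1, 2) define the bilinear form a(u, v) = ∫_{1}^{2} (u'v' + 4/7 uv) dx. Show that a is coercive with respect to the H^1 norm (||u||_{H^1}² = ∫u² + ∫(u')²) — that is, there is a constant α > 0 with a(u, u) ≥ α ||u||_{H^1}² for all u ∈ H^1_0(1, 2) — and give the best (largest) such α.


α = (4/7 + π^2)/(1 + π^2)

Coercivity of a(·,·) on H^1_0(1, 2) means a(u, u) ≥ α ||u||_{H^1}² for every u ∈ H^1_0.
The interval has length L = 1, and Poincaré/coercivity depend only on L. Here a(u, u) = ∫(u')² + (4/7)·∫u².
Here 0 < c = 4/7 < 1. The condition a(u,u) ≥ α||u||_{H^1}² reads (1−α)∫(u')² ≥ (α−c)∫u². Any admissible α is ≤ 1 (rapidly oscillating u have ∫u²/∫(u')² → 0), and α = 1 would force 0 ≥ (1−c)∫u², impossible since c < 1; so 1−α > 0. By the sharp Poincaré inequality on H^1_0 of an interval of length L, ∫(u')² ≥ (π/L)²∫u² with equality for the first sine mode sin(π(x−x₀)/L) (x₀ the left endpoint), so the inequality holds for all u iff (1−α)(π/L)² ≥ α − c, i.e. α ≤ ((π/L)² + c)/((π/L)² + 1) = (1 + c(L/π)²)/(1 + (L/π)²). With (π/L)² = π^2 and c = 4/7, the largest admissible constant is α = ((π/L)² + c)/((π/L)² + 1).
Simplifying, α = (4/7 + π^2)/(1 + π^2).


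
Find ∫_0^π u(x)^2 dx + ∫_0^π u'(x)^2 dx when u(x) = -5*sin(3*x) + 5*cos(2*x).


||u||_{H^1(0,π)}^2 = -300 + 375*π/2

u'(x) = -10*sin(2*x) - 15*cos(3*x).
Expand u² and (u')² and integrate term by term on (0, π), using: for integers n ≥ 1, ∫_0^π sin²(nx) dx = ∫_0^π cos²(nx) dx = π/2; for n ≠ n', ∫_0^π sin(nx)sin(n'x) dx = ∫_0^π cos(nx)cos(n'x) dx = 0; and by product-to-sum, ∫_0^π sin(nx)cos(n'x) dx = ½∫_0^π [sin((n+n')x) + sin((n−n')x)] dx, which is 0 when n+n' is even and 2n/(n²−n'²) when n+n' is odd (it need not vanish on (0, π)).
  u² squared terms: (-5)²·∫sin(3x)² dx = 25·π/2 = 25*π/2;  (5)²·∫cos(2x)² dx = 25·π/2 = 25*π/2.
  u² cross terms: 2·(-5)·(5)·∫sin(3x)·cos(2x) dx = -50·(6/5) = -60.
  So ∫_0^π u² dx = 25*π/2 + 25*π/2 − 60 = -60 + 25*π.
  (u')² squared terms: (-15)²·∫cos(3x)² dx = 225·π/2 = 225*π/2;  (-10)²·∫sin(2x)² dx = 100·π/2 = 50*π.
  (u')² cross terms: 2·(-15)·(-10)·∫cos(3x)·sin(2x) dx = 300·(-4/5) = -240.
  So ∫_0^π (u')² dx = 225*π/2 + 50*π − 240 = -240 + 325*π/2.
||u||_{H^1}^2 = (-60 + 25*π) + (-240 + 325*π/2) = -300 + 375*π/2.


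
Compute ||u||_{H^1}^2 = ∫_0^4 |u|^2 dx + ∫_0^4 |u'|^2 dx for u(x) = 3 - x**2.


||u||_{H^1}^2 = 2972/15

The H^1 norm (squared) on an interval (0, L) is
  ||u||_{H^1}^2 = ∫_0^L u(x)^2 dx + ∫_0^L u'(x)^2 dx.
Compute u'(x) = -2*x.
Then u(x)^2 = x**4 - 6*x**2 + 9 and u'(x)^2 = 4*x**2.
Integrate each monomial from 0 to 4 using ∫_0^4 c·x^n dx = c·4^(n+1)/(n+1):
  ∫_0^4 u(x)^2 dx = ∫_0^4 (x^4 - 6*x^2 + 9) dx. Term by term:
    ∫_0^4 x^4 dx = 1024/5;  ∫_0^4 -6*x^2 dx = -128;  ∫_0^4 9 dx = 36.
  Sum: 1024/5 − 128 + 36 = 564/5.
  ∫_0^4 u'(x)^2 dx = ∫_0^4 (4*x^2) dx. Term by term:
    ∫_0^4 4*x^2 dx = 256/3.
Adding: ||u||_{H^1}^2 = 564/5 + 256/3 = 2972/15.


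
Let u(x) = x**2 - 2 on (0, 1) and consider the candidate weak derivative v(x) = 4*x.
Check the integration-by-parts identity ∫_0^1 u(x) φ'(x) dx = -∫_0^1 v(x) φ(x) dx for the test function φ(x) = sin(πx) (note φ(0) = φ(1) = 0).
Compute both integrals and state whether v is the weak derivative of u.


LHS = -2/π, RHS = -4/π. No, v is not the weak derivative of u.

u(x) = x**2 - 2, classical derivative u'(x) = 2*x.
φ(x) = sin(πx), so φ'(x) = π*cos(π*x).
Note φ(0) = φ(1) = 0, so the boundary term u·φ vanishes.
LHS = ∫_0^1 u(x) φ'(x) dx = ∫_0^1 (π*x^2*cos(π*x) - 2*π*cos(π*x)) dx. Term by term:
  ∫_0^1 -2*π*cos(π*x) dx = 0;  ∫_0^1 π*x^2*cos(π*x) dx = -2/π.
Sum: 0 − 2/π = -2/π.
So LHS = -2/π.
∫_0^1 v(x) φ(x) dx = ∫_0^1 (4*x*sin(π*x)) dx. Term by term:
  ∫_0^1 4*x*sin(π*x) dx = 4/π.
So RHS = -∫_0^1 v(x) φ(x) dx = -4/π.
LHS − RHS = 2/π ≠ 0, so the identity fails.
(For a valid weak derivative the identity must hold for EVERY test function, in particular this one. The failure shows v is NOT the weak derivative of u.)
Correct weak derivative would be u'(x) = 2*x.


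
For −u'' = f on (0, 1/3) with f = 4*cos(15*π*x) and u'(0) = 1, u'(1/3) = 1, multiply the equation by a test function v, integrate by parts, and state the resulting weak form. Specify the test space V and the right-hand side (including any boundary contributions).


V = H^1(0, 1/3) (v unrestricted at boundary; u is determined up to an additive constant); weak form: ∫_0^1/3 u'v' dx = ∫_0^1/3 (4*cos(15*π*x)) v dx + v(1/3) − v(0) for all v ∈ V.

Multiply both sides by a test function v and integrate from 0 to 1/3:
  ∫_0^1/3 −u''(x) v(x) dx = ∫_0^1/3 f(x) v(x) dx.
Integrate the LHS by parts once:
  ∫_0^1/3 −u'' v dx = −[u'(x) v(x)]_0^1/3 + ∫_0^1/3 u'(x) v'(x) dx.
Thus ∫_0^1/3 u'(x) v'(x) dx = ∫_0^1/3 f(x) v(x) dx + [u'(x) v(x)]_0^1/3.
Choose V so that boundary terms are either known or forced to vanish.
u has inhomogeneous Neumann u'(0) = 1, u'(1/3) = 1. [u' v]_0^1/3 = (1)·v(1/3) − (1)·v(0) = v(1/3) − v(0). Take V = H^1(0, 1/3); boundary term becomes part of RHS.
Weak formulation: find u (satisfying any essential BC) such that ∫_0^1/3 u'(x) v'(x) dx = ∫_0^1/3 f v dx + v(1/3) − v(0) for all v ∈ V (Neumann data are natural BCs: they enter the RHS as boundary terms).
Substituting f(x) = 4*cos(15*π*x), the right-hand side is ∫_0^1/3 (4*cos(15*π*x)) v dx + v(1/3) − v(0).
Compatibility check (pure Neumann): taking v ≡ 1 ∈ V gives 0 = ∫_0^1/3 f dx + (1) − (1), i.e. ∫_0^1/3 f dx must equal u'(0) − u'(1/3) = 0. Indeed ∫_0^1/3 (4*cos(15*π*x)) dx = 0, so the data are compatible. The solution is then unique only up to an additive constant (fix it e.g. by requiring ∫_0^1/3 u dx = 0).


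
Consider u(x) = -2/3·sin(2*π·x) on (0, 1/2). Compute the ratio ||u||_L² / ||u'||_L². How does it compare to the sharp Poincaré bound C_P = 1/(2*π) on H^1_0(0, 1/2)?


||u||_L² / ||u'||_L² = 1/(2*π) = C_P.

u(x) = -2/3·sin(2*π·x), so u'(x) = -4*π*cos(2*π*x)/3.
Writing u(x) = A·sin(kπx/L) with A = -2/3 and k = 1, use ∫_0^L sin²(kπx/L) dx = L/2 and ∫_0^L cos²(kπx/L) dx = L/2.
u² = 4/9·sin²(2*π·x) and (u')² = 16*π^2/9·cos²(2*π·x), and each of sin², cos² integrates to L/2 = 1/4 over (0, 1/2).
∫_0^1/2 u² dx = 1/9, so ||u||_L² = 1/3.
∫_0^1/2 (u')² dx = 4*π^2/9, so ||u'||_L² = 2*π/3.
Ratio ||u||_L² / ||u'||_L² = 1/(2*π).
Sharp Poincaré constant on H^1_0(0, 1/2) is C_P = L/π = 1/(2*π), achieved by sin(2*π·x).
This is the k = 1 eigenfunction (up to amplitude), so the ratio equals the sharp Poincaré constant exactly.


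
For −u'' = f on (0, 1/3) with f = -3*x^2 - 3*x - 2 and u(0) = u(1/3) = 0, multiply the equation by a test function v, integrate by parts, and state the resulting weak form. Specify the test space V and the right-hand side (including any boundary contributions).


V = H^1_0(0, 1/3) (so v(0) = v(1/3) = 0); weak form: ∫_0^1/3 u'v' dx = ∫_0^1/3 (-3*x^2 - 3*x - 2) v dx for all v ∈ V.

Multiply both sides by a test function v and integrate from 0 to 1/3:
  ∫_0^1/3 −u''(x) v(x) dx = ∫_0^1/3 f(x) v(x) dx.
Integrate the LHS by parts once:
  ∫_0^1/3 −u'' v dx = −[u'(x) v(x)]_0^1/3 + ∫_0^1/3 u'(x) v'(x) dx.
Thus ∫_0^1/3 u'(x) v'(x) dx = ∫_0^1/3 f(x) v(x) dx + [u'(x) v(x)]_0^1/3.
Choose V so that boundary terms are either known or forced to vanish.
u is Dirichlet: u(0) = u(1/3) = 0. Let V = H^1_0(0, 1/3); then v(0) = v(1/3) = 0, and [u' v]_0^1/3 = 0.
Weak formulation: find u (satisfying any essential BC) such that ∫_0^1/3 u'(x) v'(x) dx = ∫_0^1/3 f v dx for all v ∈ V.
Substituting f(x) = -3*x^2 - 3*x - 2, the right-hand side is ∫_0^1/3 (-3*x^2 - 3*x - 2) v dx.


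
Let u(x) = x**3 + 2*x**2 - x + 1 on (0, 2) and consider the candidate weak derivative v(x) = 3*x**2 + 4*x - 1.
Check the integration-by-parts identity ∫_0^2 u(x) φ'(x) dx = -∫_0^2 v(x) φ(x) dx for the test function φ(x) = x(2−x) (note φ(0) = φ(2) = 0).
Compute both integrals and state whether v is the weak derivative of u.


LHS = -44/5, RHS = -44/5. Yes, v = u' weakly.

u(x) = x**3 + 2*x**2 - x + 1, classical derivative u'(x) = 3*x**2 + 4*x - 1.
φ(x) = x(2−x), so φ'(x) = 2 - 2*x.
Note φ(0) = φ(2) = 0, so the boundary term u·φ vanishes.
LHS = ∫_0^2 u(x) φ'(x) dx = ∫_0^2 (-2*x^4 - 2*x^3 + 6*x^2 - 4*x + 2) dx. Term by term:
  ∫_0^2 -2*x^4 dx = -64/5;  ∫_0^2 -2*x^3 dx = -8;  ∫_0^2 6*x^2 dx = 16;
  ∫_0^2 -4*x dx = -8;  ∫_0^2 2 dx = 4.
Sum: -64/5 − 8 + 16 − 8 + 4 = -44/5.
So LHS = -44/5.
∫_0^2 v(x) φ(x) dx = ∫_0^2 (-3*x^4 + 2*x^3 + 9*x^2 - 2*x) dx. Term by term:
  ∫_0^2 -3*x^4 dx = -96/5;  ∫_0^2 2*x^3 dx = 8;  ∫_0^2 9*x^2 dx = 24;
  ∫_0^2 -2*x dx = -4.
Sum: -96/5 + 8 + 24 − 4 = 44/5.
So RHS = -∫_0^2 v(x) φ(x) dx = -44/5.
LHS = RHS, so the identity holds for this test φ.
Moreover u is smooth here and v(x) = u'(x) = 3*x**2 + 4*x - 1 pointwise, so the identity holds for every test function. Hence v is the weak derivative of u.
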